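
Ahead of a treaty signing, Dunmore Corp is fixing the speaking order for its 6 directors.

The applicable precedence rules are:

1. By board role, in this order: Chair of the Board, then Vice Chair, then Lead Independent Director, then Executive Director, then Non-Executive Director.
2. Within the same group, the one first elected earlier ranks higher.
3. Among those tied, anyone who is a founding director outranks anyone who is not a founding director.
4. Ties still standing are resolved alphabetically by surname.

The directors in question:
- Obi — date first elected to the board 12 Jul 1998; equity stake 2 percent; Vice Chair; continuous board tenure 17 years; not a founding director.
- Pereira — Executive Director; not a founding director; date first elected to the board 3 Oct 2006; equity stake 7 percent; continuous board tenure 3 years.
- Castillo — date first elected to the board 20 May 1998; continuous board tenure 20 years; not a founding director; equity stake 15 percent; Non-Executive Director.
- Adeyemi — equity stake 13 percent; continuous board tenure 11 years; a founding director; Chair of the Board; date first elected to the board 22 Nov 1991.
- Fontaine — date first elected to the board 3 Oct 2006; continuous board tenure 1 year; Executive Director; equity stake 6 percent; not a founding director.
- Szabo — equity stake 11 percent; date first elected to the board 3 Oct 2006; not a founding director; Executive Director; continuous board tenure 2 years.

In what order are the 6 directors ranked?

By board role: Adeyemi (Chair of the Board); then Obi (Vice Chair); then Fontaine, Pereira and Szabo (Executive Director); then Castillo (Non-Executive Director).
Fontaine, Pereira and Szabo all have date first elected to the board 3 Oct 2006, so the next rule applies.
Fontaine, Pereira and Szabo are each not a founding director, so the next rule applies.
Among Fontaine, Pereira and Szabo, alphabetically by surname: Fontaine before Pereira before Szabo.
Full order: Adeyemi, Obi, Fontaine, Pereira, Szabo, Castillo.

Adeyemi, Obi, Fontaine, Pereira, Szabo, Castillo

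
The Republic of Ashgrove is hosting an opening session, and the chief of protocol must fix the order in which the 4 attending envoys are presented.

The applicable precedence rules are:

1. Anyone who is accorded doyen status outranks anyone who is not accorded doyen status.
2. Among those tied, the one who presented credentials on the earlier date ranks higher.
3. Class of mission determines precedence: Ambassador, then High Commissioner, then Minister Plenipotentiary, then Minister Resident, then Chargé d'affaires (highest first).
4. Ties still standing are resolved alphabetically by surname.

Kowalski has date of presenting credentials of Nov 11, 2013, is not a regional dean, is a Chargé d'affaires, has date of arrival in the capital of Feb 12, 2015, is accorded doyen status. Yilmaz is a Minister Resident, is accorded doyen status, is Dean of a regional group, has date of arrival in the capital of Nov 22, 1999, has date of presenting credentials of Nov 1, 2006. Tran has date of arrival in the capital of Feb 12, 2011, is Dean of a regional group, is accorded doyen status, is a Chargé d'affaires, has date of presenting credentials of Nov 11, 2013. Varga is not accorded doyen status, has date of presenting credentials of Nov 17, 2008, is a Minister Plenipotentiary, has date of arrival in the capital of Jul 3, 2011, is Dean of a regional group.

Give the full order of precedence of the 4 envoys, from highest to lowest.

Yilmaz, Kowalski, Tran, Varga

By the first rule: Yilmaz, Kowalski and Tran (each accorded doyen status); then Varga (not accorded doyen status).
Among Yilmaz, Kowalski and Tran, by date of presenting credentials (earlier first): Yilmaz (Nov 1, 2006) before Kowalski and Tran (Nov 11, 2013).
Kowalski and Tran are each Chargé d'affaires, so the next rule applies.
Among Kowalski and Tran, alphabetically by surname: Kowalski before Tran.
Full order: Yilmaz, Kowalski, Tran, Varga.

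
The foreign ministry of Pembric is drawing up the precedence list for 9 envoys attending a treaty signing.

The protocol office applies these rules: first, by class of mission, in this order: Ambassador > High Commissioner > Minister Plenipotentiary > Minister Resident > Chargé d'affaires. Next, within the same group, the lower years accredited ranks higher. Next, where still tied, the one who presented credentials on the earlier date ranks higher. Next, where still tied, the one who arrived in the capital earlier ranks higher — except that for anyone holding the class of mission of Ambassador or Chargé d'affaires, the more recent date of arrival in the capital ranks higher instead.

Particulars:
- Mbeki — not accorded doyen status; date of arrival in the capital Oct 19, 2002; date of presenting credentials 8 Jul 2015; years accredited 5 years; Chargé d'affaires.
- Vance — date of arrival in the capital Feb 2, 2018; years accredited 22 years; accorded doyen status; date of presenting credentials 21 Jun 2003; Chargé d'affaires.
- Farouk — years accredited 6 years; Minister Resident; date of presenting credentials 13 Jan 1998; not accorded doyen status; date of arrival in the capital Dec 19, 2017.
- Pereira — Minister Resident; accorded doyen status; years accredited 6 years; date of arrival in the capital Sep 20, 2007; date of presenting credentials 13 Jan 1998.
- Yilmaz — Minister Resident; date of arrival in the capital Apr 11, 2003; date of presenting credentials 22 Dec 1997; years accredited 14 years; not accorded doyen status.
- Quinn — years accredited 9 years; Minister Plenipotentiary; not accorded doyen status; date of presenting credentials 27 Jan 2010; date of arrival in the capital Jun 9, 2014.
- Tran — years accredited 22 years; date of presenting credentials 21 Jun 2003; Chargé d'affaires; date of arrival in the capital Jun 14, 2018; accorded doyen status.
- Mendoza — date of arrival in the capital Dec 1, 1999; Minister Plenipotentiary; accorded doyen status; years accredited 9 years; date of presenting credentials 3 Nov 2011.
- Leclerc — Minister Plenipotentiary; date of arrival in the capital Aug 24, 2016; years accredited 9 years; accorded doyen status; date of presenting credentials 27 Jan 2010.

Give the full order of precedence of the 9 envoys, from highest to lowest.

By class of mission: Quinn, Leclerc and Mendoza (Minister Plenipotentiary); then Pereira, Farouk and Yilmaz (Minister Resident); then Mbeki, Tran and Vance (Chargé d'affaires).
Quinn, Leclerc and Mendoza all have years accredited 9 years, so the next rule applies.
Among Quinn, Leclerc and Mendoza, by date of presenting credentials (earlier first): Quinn and Leclerc (27 Jan 2010) before Mendoza (3 Nov 2011).
Among Quinn and Leclerc, by date of arrival in the capital (earlier first): Quinn (Jun 9, 2014) before Leclerc (Aug 24, 2016).
Among Pereira, Farouk and Yilmaz, by years accredited (lower first): Pereira and Farouk (6 years) before Yilmaz (14 years).
Pereira and Farouk both have date of presenting credentials 13 Jan 1998, so the next rule applies.
Among Pereira and Farouk, by date of arrival in the capital (earlier first): Pereira (Sep 20, 2007) before Farouk (Dec 19, 2017).
Among Mbeki, Tran and Vance, by years accredited (lower first): Mbeki (5 years) before Tran and Vance (22 years).
Tran and Vance both have date of presenting credentials 21 Jun 2003, so the next rule applies.
Among Tran and Vance, by date of arrival in the capital (later first) (reversed rule for this group): Tran (Jun 14, 2018) before Vance (Feb 2, 2018).
Full order: Quinn, Leclerc, Mendoza, Pereira, Farouk, Yilmaz, Mbeki, Tran, Vance.

Quinn, Leclerc, Mendoza, Pereira, Farouk, Yilmaz, Mbeki, Tran, Vance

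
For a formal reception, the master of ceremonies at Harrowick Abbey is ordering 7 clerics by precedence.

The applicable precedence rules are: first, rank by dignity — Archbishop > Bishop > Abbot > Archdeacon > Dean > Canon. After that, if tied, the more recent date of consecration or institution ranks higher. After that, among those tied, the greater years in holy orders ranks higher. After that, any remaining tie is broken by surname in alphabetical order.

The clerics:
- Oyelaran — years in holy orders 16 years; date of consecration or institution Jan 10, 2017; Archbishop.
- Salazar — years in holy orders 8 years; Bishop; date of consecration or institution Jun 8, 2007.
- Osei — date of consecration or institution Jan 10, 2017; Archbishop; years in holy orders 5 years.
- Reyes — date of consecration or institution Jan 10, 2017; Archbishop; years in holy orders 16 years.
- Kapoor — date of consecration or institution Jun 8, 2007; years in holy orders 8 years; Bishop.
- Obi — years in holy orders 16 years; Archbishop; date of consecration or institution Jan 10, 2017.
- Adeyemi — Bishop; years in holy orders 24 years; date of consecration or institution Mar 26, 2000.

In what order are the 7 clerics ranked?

Obi, Oyelaran, Reyes, Osei, Kapoor, Salazar, Adeyemi

By dignity: Obi, Oyelaran, Reyes and Osei (Archbishop); then Kapoor, Salazar and Adeyemi (Bishop).
Obi, Oyelaran, Reyes and Osei all have date of consecration or institution Jan 10, 2017, so the next rule applies.
Among Obi, Oyelaran, Reyes and Osei, by years in holy orders (higher first): Obi, Oyelaran and Reyes (16 years) before Osei (5 years).
Among Obi, Oyelaran and Reyes, alphabetically by surname: Obi before Oyelaran before Reyes.
Among Kapoor, Salazar and Adeyemi, by date of consecration or institution (later first): Kapoor and Salazar (Jun 8, 2007) before Adeyemi (Mar 26, 2000).
Kapoor and Salazar both have years in holy orders 8 years, so the next rule applies.
Among Kapoor and Salazar, alphabetically by surname: Kapoor before Salazar.
Full order: Obi, Oyelaran, Reyes, Osei, Kapoor, Salazar, Adeyemi.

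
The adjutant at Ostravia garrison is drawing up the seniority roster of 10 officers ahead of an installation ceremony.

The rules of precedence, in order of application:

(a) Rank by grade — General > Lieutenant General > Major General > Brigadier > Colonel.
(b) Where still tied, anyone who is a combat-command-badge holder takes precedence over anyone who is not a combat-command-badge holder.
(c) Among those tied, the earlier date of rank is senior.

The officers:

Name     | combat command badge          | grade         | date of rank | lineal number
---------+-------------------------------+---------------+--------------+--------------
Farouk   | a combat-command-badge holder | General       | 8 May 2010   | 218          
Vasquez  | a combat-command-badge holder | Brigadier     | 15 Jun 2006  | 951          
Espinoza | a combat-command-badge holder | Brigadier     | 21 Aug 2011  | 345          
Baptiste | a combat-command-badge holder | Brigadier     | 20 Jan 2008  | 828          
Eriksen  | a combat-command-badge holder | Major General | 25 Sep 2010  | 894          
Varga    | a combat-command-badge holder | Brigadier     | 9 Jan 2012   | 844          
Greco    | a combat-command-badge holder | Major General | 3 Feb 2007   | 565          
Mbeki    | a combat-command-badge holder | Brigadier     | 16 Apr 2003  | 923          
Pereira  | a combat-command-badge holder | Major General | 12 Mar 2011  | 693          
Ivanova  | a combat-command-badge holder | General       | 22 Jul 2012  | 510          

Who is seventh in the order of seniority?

Vasquez

By grade: Farouk and Ivanova (General); then Greco, Eriksen and Pereira (Major General); then Mbeki, Vasquez, Baptiste, Espinoza and Varga (Brigadier).
Farouk and Ivanova are each a combat-command-badge holder, so the next rule applies.
Among Farouk and Ivanova, by date of rank (earlier first): Farouk (8 May 2010) before Ivanova (22 Jul 2012).
Greco, Eriksen and Pereira are each a combat-command-badge holder, so the next rule applies.
Among Greco, Eriksen and Pereira, by date of rank (earlier first): Greco (3 Feb 2007) before Eriksen (25 Sep 2010) before Pereira (12 Mar 2011).
Mbeki, Vasquez, Baptiste, Espinoza and Varga are each a combat-command-badge holder, so the next rule applies.
Among Mbeki, Vasquez, Baptiste, Espinoza and Varga, by date of rank (earlier first): Mbeki (16 Apr 2003) before Vasquez (15 Jun 2006) before Baptiste (20 Jan 2008) before Espinoza (21 Aug 2011) before Varga (9 Jan 2012).
Order: Farouk, Ivanova, Greco, Eriksen, Pereira, Mbeki, Vasquez, Baptiste, Espinoza, Varga.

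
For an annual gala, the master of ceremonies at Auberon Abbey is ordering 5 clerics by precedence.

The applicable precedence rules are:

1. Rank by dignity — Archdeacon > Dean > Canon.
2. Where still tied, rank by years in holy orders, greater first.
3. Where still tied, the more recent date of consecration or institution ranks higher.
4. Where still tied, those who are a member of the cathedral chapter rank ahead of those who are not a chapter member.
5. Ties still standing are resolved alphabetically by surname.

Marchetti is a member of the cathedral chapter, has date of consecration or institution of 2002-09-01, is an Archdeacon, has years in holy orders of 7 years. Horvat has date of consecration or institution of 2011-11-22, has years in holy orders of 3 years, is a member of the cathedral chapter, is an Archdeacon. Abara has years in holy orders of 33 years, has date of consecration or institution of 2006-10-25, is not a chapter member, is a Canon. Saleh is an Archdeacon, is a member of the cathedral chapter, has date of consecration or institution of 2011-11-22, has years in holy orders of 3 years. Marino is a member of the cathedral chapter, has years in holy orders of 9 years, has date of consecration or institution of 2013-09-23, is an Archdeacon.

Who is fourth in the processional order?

Saleh

By dignity: Marino, Marchetti, Horvat and Saleh (Archdeacon); then Abara (Canon).
Among Marino, Marchetti, Horvat and Saleh, by years in holy orders (higher first): Marino (9 years) before Marchetti (7 years) before Horvat and Saleh (3 years).
Horvat and Saleh both have date of consecration or institution 2011-11-22, so the next rule applies.
Horvat and Saleh are each a member of the cathedral chapter, so the next rule applies.
Among Horvat and Saleh, alphabetically by surname: Horvat before Saleh.
Order: Marino, Marchetti, Horvat, Saleh, Abara.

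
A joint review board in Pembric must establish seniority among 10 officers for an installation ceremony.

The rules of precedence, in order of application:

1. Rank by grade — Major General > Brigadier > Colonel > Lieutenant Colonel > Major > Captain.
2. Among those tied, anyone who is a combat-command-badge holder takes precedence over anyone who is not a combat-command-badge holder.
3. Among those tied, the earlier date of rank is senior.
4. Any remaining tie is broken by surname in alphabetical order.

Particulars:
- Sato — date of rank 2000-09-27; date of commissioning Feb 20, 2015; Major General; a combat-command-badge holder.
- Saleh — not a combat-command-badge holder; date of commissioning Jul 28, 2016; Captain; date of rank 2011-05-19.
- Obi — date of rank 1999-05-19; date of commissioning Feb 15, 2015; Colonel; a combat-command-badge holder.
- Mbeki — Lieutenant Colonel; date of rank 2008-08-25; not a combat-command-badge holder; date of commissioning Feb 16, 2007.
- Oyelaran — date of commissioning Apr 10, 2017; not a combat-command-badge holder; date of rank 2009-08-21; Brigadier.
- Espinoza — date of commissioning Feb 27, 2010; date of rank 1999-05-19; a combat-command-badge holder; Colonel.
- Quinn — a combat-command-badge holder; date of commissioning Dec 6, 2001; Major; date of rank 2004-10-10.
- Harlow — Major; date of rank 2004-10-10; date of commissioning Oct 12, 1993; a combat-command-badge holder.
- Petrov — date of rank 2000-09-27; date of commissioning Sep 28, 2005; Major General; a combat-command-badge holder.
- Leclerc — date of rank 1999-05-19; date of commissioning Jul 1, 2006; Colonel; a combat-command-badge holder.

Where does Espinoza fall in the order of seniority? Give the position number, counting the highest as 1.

By grade: Petrov and Sato (Major General); then Oyelaran (Brigadier); then Espinoza, Leclerc and Obi (Colonel); then Mbeki (Lieutenant Colonel); then Harlow and Quinn (Major); then Saleh (Captain).
Petrov and Sato are each a combat-command-badge holder, so the next rule applies.
Petrov and Sato both have date of rank 2000-09-27, so the next rule applies.
Among Petrov and Sato, alphabetically by surname: Petrov before Sato.
Espinoza, Leclerc and Obi are each a combat-command-badge holder, so the next rule applies.
Espinoza, Leclerc and Obi all have date of rank 1999-05-19, so the next rule applies.
Among Espinoza, Leclerc and Obi, alphabetically by surname: Espinoza before Leclerc before Obi.
Harlow and Quinn are each a combat-command-badge holder, so the next rule applies.
Harlow and Quinn both have date of rank 2004-10-10, so the next rule applies.
Among Harlow and Quinn, alphabetically by surname: Harlow before Quinn.
Order: Petrov, Sato, Oyelaran, Espinoza, Leclerc, Obi, Mbeki, Harlow, Quinn, Saleh. So position 4.

4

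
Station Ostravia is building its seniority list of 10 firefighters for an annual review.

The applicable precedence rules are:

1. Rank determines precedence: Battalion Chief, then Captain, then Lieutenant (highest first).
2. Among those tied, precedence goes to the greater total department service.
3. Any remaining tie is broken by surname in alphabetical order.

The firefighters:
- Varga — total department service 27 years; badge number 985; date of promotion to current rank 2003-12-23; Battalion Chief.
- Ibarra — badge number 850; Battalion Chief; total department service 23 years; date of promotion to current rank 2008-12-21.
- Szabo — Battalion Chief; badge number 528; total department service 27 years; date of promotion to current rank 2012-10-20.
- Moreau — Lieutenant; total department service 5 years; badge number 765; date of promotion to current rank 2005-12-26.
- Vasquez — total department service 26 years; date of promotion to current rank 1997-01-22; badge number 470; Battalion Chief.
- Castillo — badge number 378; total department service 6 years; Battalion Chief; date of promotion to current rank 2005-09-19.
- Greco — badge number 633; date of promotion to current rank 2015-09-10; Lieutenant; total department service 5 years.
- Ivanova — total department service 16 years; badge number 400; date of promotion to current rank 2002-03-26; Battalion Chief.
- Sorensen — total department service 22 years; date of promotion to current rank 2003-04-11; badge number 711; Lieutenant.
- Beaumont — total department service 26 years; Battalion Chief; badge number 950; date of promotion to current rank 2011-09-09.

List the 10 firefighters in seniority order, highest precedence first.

By rank: Szabo, Varga, Beaumont, Vasquez, Ibarra, Ivanova and Castillo (Battalion Chief); then Sorensen, Greco and Moreau (Lieutenant).
Among Szabo, Varga, Beaumont, Vasquez, Ibarra, Ivanova and Castillo, by total department service (higher first): Szabo and Varga (27 years) before Beaumont and Vasquez (26 years) before Ibarra (23 years) before Ivanova (16 years) before Castillo (6 years).
Among Szabo and Varga, alphabetically by surname: Szabo before Varga.
Among Beaumont and Vasquez, alphabetically by surname: Beaumont before Vasquez.
Among Sorensen, Greco and Moreau, by total department service (higher first): Sorensen (22 years) before Greco and Moreau (5 years).
Among Greco and Moreau, alphabetically by surname: Greco before Moreau.
Full order: Szabo, Varga, Beaumont, Vasquez, Ibarra, Ivanova, Castillo, Sorensen, Greco, Moreau.

Szabo, Varga, Beaumont, Vasquez, Ibarra, Ivanova, Castillo, Sorensen, Greco, Moreau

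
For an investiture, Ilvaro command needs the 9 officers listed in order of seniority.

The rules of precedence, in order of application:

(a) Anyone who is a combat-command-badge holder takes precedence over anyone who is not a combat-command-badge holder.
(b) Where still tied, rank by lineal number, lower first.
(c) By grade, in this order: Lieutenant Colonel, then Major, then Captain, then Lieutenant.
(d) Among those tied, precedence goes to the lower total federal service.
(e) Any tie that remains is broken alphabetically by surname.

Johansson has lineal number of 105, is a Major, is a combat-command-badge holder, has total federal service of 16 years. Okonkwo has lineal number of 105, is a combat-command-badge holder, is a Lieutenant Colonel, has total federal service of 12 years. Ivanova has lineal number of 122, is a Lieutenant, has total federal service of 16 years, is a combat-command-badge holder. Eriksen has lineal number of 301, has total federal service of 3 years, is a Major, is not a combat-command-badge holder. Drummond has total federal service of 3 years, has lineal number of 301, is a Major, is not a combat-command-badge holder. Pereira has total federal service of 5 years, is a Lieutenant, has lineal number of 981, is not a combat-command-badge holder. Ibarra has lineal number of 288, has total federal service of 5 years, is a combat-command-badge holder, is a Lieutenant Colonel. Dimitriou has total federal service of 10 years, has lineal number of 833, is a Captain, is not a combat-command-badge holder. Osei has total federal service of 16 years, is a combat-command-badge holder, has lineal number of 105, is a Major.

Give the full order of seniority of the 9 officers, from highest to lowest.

Okonkwo, Johansson, Osei, Ivanova, Ibarra, Drummond, Eriksen, Dimitriou, Pereira

By the first rule: Okonkwo, Johansson, Osei, Ivanova and Ibarra (each a combat-command-badge holder); then Drummond, Eriksen, Dimitriou and Pereira (each not a combat-command-badge holder).
Among Okonkwo, Johansson, Osei, Ivanova and Ibarra, by lineal number (lower first): Okonkwo, Johansson and Osei (105) before Ivanova (122) before Ibarra (288).
Among Okonkwo, Johansson and Osei, by grade: Okonkwo (Lieutenant Colonel) before Johansson and Osei (Major).
Johansson and Osei both have total federal service 16 years, so the next rule applies.
Among Johansson and Osei, alphabetically by surname: Johansson before Osei.
Among Drummond, Eriksen, Dimitriou and Pereira, by lineal number (lower first): Drummond and Eriksen (301) before Dimitriou (833) before Pereira (981).
Drummond and Eriksen are each Major, so the next rule applies.
Drummond and Eriksen both have total federal service 3 years, so the next rule applies.
Among Drummond and Eriksen, alphabetically by surname: Drummond before Eriksen.
Full order: Okonkwo, Johansson, Osei, Ivanova, Ibarra, Drummond, Eriksen, Dimitriou, Pereira.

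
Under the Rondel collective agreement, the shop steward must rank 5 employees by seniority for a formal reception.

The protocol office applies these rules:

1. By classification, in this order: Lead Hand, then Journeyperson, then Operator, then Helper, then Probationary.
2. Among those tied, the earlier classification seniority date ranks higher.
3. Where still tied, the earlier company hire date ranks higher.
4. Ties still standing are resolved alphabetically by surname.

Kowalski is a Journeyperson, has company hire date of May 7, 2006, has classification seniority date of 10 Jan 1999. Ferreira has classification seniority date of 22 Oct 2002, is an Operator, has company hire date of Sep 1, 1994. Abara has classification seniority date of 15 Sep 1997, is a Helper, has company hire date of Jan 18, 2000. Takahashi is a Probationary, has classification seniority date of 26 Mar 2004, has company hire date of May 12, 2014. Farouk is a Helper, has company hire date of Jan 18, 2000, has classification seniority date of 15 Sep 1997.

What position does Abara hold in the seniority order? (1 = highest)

By classification: Kowalski (Journeyperson); then Ferreira (Operator); then Abara and Farouk (Helper); then Takahashi (Probationary).
Abara and Farouk both have classification seniority date 15 Sep 1997, so the next rule applies.
Abara and Farouk both have company hire date Jan 18, 2000, so the next rule applies.
Among Abara and Farouk, alphabetically by surname: Abara before Farouk.
Order: Kowalski, Ferreira, Abara, Farouk, Takahashi. So position 3.

3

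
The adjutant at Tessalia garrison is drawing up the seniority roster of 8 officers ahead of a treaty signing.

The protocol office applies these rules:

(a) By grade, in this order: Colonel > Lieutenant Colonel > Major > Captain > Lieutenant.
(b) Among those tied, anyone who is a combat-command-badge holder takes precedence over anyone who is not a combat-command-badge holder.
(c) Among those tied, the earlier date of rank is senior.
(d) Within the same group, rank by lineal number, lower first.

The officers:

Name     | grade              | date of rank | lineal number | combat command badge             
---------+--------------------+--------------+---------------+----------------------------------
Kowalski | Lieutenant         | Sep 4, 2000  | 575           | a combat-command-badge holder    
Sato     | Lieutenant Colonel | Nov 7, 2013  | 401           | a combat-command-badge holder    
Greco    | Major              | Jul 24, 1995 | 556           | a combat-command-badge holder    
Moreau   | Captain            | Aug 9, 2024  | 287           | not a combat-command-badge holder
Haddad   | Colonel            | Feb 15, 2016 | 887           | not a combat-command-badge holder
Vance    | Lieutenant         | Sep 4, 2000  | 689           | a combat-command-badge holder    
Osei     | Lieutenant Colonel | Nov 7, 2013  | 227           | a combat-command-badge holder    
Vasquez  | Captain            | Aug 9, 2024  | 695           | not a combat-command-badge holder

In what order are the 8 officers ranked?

By grade: Haddad (Colonel); then Osei and Sato (Lieutenant Colonel); then Greco (Major); then Moreau and Vasquez (Captain); then Kowalski and Vance (Lieutenant).
Osei and Sato are each a combat-command-badge holder, so the next rule applies.
Osei and Sato both have date of rank Nov 7, 2013, so the next rule applies.
Among Osei and Sato, by lineal number (lower first): Osei (227) before Sato (401).
Moreau and Vasquez are each not a combat-command-badge holder, so the next rule applies.
Moreau and Vasquez both have date of rank Aug 9, 2024, so the next rule applies.
Among Moreau and Vasquez, by lineal number (lower first): Moreau (287) before Vasquez (695).
Kowalski and Vance are each a combat-command-badge holder, so the next rule applies.
Kowalski and Vance both have date of rank Sep 4, 2000, so the next rule applies.
Among Kowalski and Vance, by lineal number (lower first): Kowalski (575) before Vance (689).
Full order: Haddad, Osei, Sato, Greco, Moreau, Vasquez, Kowalski, Vance.

Haddad, Osei, Sato, Greco, Moreau, Vasquez, Kowalski, Vance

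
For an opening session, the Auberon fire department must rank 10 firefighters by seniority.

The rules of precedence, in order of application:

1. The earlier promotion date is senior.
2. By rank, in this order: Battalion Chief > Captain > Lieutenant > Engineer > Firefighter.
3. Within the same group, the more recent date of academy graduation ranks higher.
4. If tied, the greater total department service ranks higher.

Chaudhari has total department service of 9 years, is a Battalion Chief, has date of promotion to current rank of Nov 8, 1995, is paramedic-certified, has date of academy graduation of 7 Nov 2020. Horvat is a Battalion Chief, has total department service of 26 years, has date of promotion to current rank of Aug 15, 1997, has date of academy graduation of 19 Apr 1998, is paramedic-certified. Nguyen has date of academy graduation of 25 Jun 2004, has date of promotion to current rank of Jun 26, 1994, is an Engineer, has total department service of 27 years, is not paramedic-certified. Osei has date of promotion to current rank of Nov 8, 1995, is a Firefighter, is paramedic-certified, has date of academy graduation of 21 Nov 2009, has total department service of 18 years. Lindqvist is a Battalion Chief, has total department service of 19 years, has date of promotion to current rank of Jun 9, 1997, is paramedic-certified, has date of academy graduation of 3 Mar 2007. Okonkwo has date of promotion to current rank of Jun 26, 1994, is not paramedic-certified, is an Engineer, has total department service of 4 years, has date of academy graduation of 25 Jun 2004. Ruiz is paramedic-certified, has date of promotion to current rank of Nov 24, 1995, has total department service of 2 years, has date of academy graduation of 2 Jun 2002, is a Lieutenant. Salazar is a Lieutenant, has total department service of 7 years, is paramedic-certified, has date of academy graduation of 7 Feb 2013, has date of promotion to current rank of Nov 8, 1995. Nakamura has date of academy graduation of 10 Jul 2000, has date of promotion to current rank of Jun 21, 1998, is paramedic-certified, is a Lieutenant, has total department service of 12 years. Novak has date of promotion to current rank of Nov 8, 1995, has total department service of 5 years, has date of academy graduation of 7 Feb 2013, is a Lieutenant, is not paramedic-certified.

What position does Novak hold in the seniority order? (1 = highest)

By date of promotion to current rank (earlier first): Nguyen and Okonkwo (both Jun 26, 1994); then Chaudhari, Salazar, Novak and Osei (each Nov 8, 1995); then Ruiz (Nov 24, 1995); then Lindqvist (Jun 9, 1997); then Horvat (Aug 15, 1997); then Nakamura (Jun 21, 1998).
Nguyen and Okonkwo are each Engineer, so the next rule applies.
Nguyen and Okonkwo both have date of academy graduation 25 Jun 2004, so the next rule applies.
Among Nguyen and Okonkwo, by total department service (higher first): Nguyen (27 years) before Okonkwo (4 years).
Among Chaudhari, Salazar, Novak and Osei, by rank: Chaudhari (Battalion Chief) before Salazar and Novak (Lieutenant) before Osei (Firefighter).
Salazar and Novak both have date of academy graduation 7 Feb 2013, so the next rule applies.
Among Salazar and Novak, by total department service (higher first): Salazar (7 years) before Novak (5 years).
Order: Nguyen, Okonkwo, Chaudhari, Salazar, Novak, Osei, Ruiz, Lindqvist, Horvat, Nakamura. So position 5.

5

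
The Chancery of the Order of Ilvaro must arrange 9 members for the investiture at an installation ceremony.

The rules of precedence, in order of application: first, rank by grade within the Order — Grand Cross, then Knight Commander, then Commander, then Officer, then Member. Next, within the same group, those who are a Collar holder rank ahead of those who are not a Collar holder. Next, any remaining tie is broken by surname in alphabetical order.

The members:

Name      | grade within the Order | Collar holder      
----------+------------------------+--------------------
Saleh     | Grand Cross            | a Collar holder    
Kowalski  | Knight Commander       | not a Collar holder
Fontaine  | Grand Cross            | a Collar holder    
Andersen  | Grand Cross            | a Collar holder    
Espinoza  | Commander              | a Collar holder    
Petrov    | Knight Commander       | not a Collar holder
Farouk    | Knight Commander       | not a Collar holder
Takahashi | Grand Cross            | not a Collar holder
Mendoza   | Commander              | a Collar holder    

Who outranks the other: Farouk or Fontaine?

Fontaine

By grade within the Order: Andersen, Fontaine, Saleh and Takahashi (Grand Cross); then Farouk, Kowalski and Petrov (Knight Commander); then Espinoza and Mendoza (Commander).
Among Andersen, Fontaine, Saleh and Takahashi, a Collar holder before not a Collar holder: Andersen, Fontaine and Saleh (a Collar holder) before Takahashi (not a Collar holder).
Among Andersen, Fontaine and Saleh, alphabetically by surname: Andersen before Fontaine before Saleh.
Farouk, Kowalski and Petrov are each not a Collar holder, so the next rule applies.
Among Farouk, Kowalski and Petrov, alphabetically by surname: Farouk before Kowalski before Petrov.
Espinoza and Mendoza are each a Collar holder, so the next rule applies.
Among Espinoza and Mendoza, alphabetically by surname: Espinoza before Mendoza.
So Fontaine takes precedence.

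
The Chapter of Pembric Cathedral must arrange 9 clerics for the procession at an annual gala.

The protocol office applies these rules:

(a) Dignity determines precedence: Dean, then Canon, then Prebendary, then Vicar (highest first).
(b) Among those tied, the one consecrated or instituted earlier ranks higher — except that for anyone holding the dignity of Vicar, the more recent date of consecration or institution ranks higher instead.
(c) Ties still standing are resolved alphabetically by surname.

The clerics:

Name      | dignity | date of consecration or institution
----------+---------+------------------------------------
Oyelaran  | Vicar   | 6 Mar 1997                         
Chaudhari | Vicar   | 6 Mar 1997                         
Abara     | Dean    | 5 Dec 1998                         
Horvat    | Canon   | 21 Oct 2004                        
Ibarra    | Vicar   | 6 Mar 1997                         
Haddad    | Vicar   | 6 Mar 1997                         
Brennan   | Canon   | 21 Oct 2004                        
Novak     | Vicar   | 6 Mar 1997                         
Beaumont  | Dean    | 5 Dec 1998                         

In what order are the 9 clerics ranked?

By dignity: Abara and Beaumont (Dean); then Brennan and Horvat (Canon); then Chaudhari, Haddad, Ibarra, Novak and Oyelaran (Vicar).
Abara and Beaumont both have date of consecration or institution 5 Dec 1998, so the next rule applies.
Among Abara and Beaumont, alphabetically by surname: Abara before Beaumont.
Brennan and Horvat both have date of consecration or institution 21 Oct 2004, so the next rule applies.
Among Brennan and Horvat, alphabetically by surname: Brennan before Horvat.
Chaudhari, Haddad, Ibarra, Novak and Oyelaran all have date of consecration or institution 6 Mar 1997, so the next rule applies.
Among Chaudhari, Haddad, Ibarra, Novak and Oyelaran, alphabetically by surname: Chaudhari before Haddad before Ibarra before Novak before Oyelaran.
Full order: Abara, Beaumont, Brennan, Horvat, Chaudhari, Haddad, Ibarra, Novak, Oyelaran.

Abara, Beaumont, Brennan, Horvat, Chaudhari, Haddad, Ibarra, Novak, Oyelaran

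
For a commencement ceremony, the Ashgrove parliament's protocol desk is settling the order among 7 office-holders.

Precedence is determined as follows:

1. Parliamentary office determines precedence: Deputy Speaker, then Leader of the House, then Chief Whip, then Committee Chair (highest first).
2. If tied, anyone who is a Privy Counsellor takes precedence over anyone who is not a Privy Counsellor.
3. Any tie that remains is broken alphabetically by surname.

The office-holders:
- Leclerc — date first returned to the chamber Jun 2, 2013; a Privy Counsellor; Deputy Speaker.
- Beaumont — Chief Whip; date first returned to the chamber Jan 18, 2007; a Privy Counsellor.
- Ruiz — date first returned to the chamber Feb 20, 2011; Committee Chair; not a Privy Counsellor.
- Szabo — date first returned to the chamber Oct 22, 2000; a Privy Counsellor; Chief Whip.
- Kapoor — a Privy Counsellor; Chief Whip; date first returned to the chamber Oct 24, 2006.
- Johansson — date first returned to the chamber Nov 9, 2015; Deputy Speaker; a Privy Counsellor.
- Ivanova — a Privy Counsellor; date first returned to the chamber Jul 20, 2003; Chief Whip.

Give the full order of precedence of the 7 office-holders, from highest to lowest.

By parliamentary office: Johansson and Leclerc (Deputy Speaker); then Beaumont, Ivanova, Kapoor and Szabo (Chief Whip); then Ruiz (Committee Chair).
Johansson and Leclerc are each a Privy Counsellor, so the next rule applies.
Among Johansson and Leclerc, alphabetically by surname: Johansson before Leclerc.
Beaumont, Ivanova, Kapoor and Szabo are each a Privy Counsellor, so the next rule applies.
Among Beaumont, Ivanova, Kapoor and Szabo, alphabetically by surname: Beaumont before Ivanova before Kapoor before Szabo.
Full order: Johansson, Leclerc, Beaumont, Ivanova, Kapoor, Szabo, Ruiz.

Johansson, Leclerc, Beaumont, Ivanova, Kapoor, Szabo, Ruiz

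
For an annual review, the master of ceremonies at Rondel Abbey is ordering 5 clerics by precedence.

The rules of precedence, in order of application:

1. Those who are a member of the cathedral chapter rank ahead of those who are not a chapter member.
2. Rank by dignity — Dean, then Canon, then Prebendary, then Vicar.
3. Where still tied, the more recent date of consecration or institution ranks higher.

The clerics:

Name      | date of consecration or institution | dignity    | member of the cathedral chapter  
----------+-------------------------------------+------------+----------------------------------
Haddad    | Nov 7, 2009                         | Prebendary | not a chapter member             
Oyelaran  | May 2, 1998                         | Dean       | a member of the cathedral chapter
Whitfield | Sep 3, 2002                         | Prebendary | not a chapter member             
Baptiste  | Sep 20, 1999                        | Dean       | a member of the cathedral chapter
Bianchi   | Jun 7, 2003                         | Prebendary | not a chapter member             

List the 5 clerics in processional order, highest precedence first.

By the first rule: Baptiste and Oyelaran (both a member of the cathedral chapter); then Haddad, Bianchi and Whitfield (each not a chapter member).
Baptiste and Oyelaran are each Dean, so the next rule applies.
Among Baptiste and Oyelaran, by date of consecration or institution (later first): Baptiste (Sep 20, 1999) before Oyelaran (May 2, 1998).
Haddad, Bianchi and Whitfield are each Prebendary, so the next rule applies.
Among Haddad, Bianchi and Whitfield, by date of consecration or institution (later first): Haddad (Nov 7, 2009) before Bianchi (Jun 7, 2003) before Whitfield (Sep 3, 2002).
Full order: Baptiste, Oyelaran, Haddad, Bianchi, Whitfield.

Baptiste, Oyelaran, Haddad, Bianchi, Whitfield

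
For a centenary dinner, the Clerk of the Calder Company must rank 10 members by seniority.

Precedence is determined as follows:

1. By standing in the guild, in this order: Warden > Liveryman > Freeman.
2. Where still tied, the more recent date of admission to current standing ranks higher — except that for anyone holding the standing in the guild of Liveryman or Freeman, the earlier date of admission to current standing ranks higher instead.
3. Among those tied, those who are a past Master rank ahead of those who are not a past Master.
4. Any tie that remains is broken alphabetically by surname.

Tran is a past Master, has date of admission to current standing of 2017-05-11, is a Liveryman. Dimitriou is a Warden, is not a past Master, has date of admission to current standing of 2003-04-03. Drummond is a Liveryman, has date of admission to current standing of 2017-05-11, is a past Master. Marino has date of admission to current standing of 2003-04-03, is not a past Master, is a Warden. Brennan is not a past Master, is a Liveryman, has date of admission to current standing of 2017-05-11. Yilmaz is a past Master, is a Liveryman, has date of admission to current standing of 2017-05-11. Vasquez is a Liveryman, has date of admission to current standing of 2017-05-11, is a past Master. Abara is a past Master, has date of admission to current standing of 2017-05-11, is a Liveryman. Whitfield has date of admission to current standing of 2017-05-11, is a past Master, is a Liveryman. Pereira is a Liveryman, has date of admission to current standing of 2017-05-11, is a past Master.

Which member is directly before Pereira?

By standing in the guild: Dimitriou and Marino (Warden); then Abara, Drummond, Pereira, Tran, Vasquez, Whitfield, Yilmaz and Brennan (Liveryman).
Dimitriou and Marino both have date of admission to current standing 2003-04-03, so the next rule applies.
Dimitriou and Marino are each not a past Master, so the next rule applies.
Among Dimitriou and Marino, alphabetically by surname: Dimitriou before Marino.
Abara, Drummond, Pereira, Tran, Vasquez, Whitfield, Yilmaz and Brennan all have date of admission to current standing 2017-05-11, so the next rule applies.
Among Abara, Drummond, Pereira, Tran, Vasquez, Whitfield, Yilmaz and Brennan, a past Master before not a past Master: Abara, Drummond, Pereira, Tran, Vasquez, Whitfield and Yilmaz (a past Master) before Brennan (not a past Master).
Among Abara, Drummond, Pereira, Tran, Vasquez, Whitfield and Yilmaz, alphabetically by surname: Abara before Drummond before Pereira before Tran before Vasquez before Whitfield before Yilmaz.
Order: Dimitriou, Marino, Abara, Drummond, Pereira, Tran, Vasquez, Whitfield, Yilmaz, Brennan.

Drummond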